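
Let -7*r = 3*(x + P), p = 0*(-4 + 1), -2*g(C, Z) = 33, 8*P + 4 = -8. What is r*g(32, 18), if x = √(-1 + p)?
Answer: -297/28 + 99*I/14 ≈ -10.607 + 7.0714*I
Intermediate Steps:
P = -3/2 (P = -½ + (⅛)*(-8) = -½ - 1 = -3/2 ≈ -1.5000)
g(C, Z) = -33/2 (g(C, Z) = -½*33 = -33/2)
p = 0 (p = 0*(-3) = 0)
x = I (x = √(-1 + 0) = √(-1) = I ≈ 1.0*I)
r = 9/14 - 3*I/7 (r = -3*(I - 3/2)/7 = -3*(-3/2 + I)/7 = -(-9/2 + 3*I)/7 = 9/14 - 3*I/7 ≈ 0.64286 - 0.42857*I)
r*g(32, 18) = (9/14 - 3*I/7)*(-33/2) = -297/28 + 99*I/14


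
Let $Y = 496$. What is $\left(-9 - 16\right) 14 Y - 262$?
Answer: $-173862$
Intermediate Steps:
$\left(-9 - 16\right) 14 Y - 262 = \left(-9 - 16\right) 14 \cdot 496 - 262 = \left(-25\right) 14 \cdot 496 - 262 = \left(-350\right) 496 - 262 = -173600 - 262 = -173862$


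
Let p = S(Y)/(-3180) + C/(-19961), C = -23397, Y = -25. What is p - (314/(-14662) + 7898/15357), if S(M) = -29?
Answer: 546592205797747/794029264538740 ≈ 0.68838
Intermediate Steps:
p = 74981329/63475980 (p = -29/(-3180) - 23397/(-19961) = -29*(-1/3180) - 23397*(-1/19961) = 29/3180 + 23397/19961 = 74981329/63475980 ≈ 1.1813)
p - (314/(-14662) + 7898/15357) = 74981329/63475980 - (314/(-14662) + 7898/15357) = 74981329/63475980 - (314*(-1/14662) + 7898*(1/15357)) = 74981329/63475980 - (-157/7331 + 7898/15357) = 74981329/63475980 - 1*55489189/112582167 = 74981329/63475980 - 55489189/112582167 = 546592205797747/794029264538740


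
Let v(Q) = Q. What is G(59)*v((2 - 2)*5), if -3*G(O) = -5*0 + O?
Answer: 0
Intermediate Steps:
G(O) = -O/3 (G(O) = -(-5*0 + O)/3 = -(0 + O)/3 = -O/3)
G(59)*v((2 - 2)*5) = (-⅓*59)*((2 - 2)*5) = -0*5 = -59/3*0 = 0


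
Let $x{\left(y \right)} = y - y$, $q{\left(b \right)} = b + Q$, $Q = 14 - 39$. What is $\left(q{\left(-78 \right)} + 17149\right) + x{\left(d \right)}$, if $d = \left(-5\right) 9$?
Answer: $17046$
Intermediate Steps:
$Q = -25$
$q{\left(b \right)} = -25 + b$ ($q{\left(b \right)} = b - 25 = -25 + b$)
$d = -45$
$x{\left(y \right)} = 0$
$\left(q{\left(-78 \right)} + 17149\right) + x{\left(d \right)} = \left(\left(-25 - 78\right) + 17149\right) + 0 = \left(-103 + 17149\right) + 0 = 17046 + 0 = 17046$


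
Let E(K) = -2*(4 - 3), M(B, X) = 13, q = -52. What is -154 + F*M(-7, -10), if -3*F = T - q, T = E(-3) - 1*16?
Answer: -904/3 ≈ -301.33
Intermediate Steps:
E(K) = -2 (E(K) = -2*1 = -2)
T = -18 (T = -2 - 1*16 = -2 - 16 = -18)
F = -34/3 (F = -(-18 - 1*(-52))/3 = -(-18 + 52)/3 = -⅓*34 = -34/3 ≈ -11.333)
-154 + F*M(-7, -10) = -154 - 34/3*13 = -154 - 442/3 = -904/3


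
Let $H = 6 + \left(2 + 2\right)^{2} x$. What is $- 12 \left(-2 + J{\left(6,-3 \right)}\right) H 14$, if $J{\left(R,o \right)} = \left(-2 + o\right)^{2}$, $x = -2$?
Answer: $100464$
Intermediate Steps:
$H = -26$ ($H = 6 + \left(2 + 2\right)^{2} \left(-2\right) = 6 + 4^{2} \left(-2\right) = 6 + 16 \left(-2\right) = 6 - 32 = -26$)
$- 12 \left(-2 + J{\left(6,-3 \right)}\right) H 14 = - 12 \left(-2 + \left(-2 - 3\right)^{2}\right) \left(-26\right) 14 = - 12 \left(-2 + \left(-5\right)^{2}\right) \left(-26\right) 14 = - 12 \left(-2 + 25\right) \left(-26\right) 14 = - 12 \cdot 23 \left(-26\right) 14 = \left(-12\right) \left(-598\right) 14 = 7176 \cdot 14 = 100464$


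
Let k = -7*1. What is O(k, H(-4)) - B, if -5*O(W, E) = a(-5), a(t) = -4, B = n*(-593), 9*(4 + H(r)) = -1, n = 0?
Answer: ⅘ ≈ 0.80000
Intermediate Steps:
H(r) = -37/9 (H(r) = -4 + (⅑)*(-1) = -4 - ⅑ = -37/9)
B = 0 (B = 0*(-593) = 0)
k = -7
O(W, E) = ⅘ (O(W, E) = -⅕*(-4) = ⅘)
O(k, H(-4)) - B = ⅘ - 1*0 = ⅘ + 0 = ⅘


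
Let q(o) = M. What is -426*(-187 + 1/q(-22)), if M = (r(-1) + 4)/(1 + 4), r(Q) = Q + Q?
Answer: 78597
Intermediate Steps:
r(Q) = 2*Q
M = ⅖ (M = (2*(-1) + 4)/(1 + 4) = (-2 + 4)/5 = 2*(⅕) = ⅖ ≈ 0.40000)
q(o) = ⅖
-426*(-187 + 1/q(-22)) = -426*(-187 + 1/(⅖)) = -426*(-187 + 5/2) = -426*(-369/2) = 78597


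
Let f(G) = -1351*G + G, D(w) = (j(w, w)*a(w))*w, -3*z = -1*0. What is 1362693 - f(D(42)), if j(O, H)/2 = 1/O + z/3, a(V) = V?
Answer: 1476093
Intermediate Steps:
z = 0 (z = -(-1)*0/3 = -1/3*0 = 0)
j(O, H) = 2/O (j(O, H) = 2*(1/O + 0/3) = 2*(1/O + 0*(1/3)) = 2*(1/O + 0) = 2/O)
D(w) = 2*w (D(w) = ((2/w)*w)*w = 2*w)
f(G) = -1350*G
1362693 - f(D(42)) = 1362693 - (-1350)*2*42 = 1362693 - (-1350)*84 = 1362693 - 1*(-113400) = 1362693 + 113400 = 1476093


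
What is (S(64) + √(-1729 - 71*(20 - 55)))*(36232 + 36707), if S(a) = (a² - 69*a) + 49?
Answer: -19766469 + 437634*√21 ≈ -1.7761e+7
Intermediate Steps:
S(a) = 49 + a² - 69*a
(S(64) + √(-1729 - 71*(20 - 55)))*(36232 + 36707) = ((49 + 64² - 69*64) + √(-1729 - 71*(20 - 55)))*(36232 + 36707) = ((49 + 4096 - 4416) + √(-1729 - 71*(-35)))*72939 = (-271 + √(-1729 + 2485))*72939 = (-271 + √756)*72939 = (-271 + 6*√21)*72939 = -19766469 + 437634*√21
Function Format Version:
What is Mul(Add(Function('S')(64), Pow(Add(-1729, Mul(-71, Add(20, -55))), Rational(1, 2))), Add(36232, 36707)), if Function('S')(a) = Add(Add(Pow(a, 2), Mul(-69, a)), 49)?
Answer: Add(-19766469, Mul(437634, Pow(21, Rational(1, 2)))) ≈ -1.7761e+7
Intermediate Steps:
Function('S')(a) = Add(49, Pow(a, 2), Mul(-69, a))
Mul(Add(Function('S')(64), Pow(Add(-1729, Mul(-71, Add(20, -55))), Rational(1, 2))), Add(36232, 36707)) = Mul(Add(Add(49, Pow(64, 2), Mul(-69, 64)), Pow(Add(-1729, Mul(-71, Add(20, -55))), Rational(1, 2))), Add(36232, 36707)) = Mul(Add(Add(49, 4096, -4416), Pow(Add(-1729, Mul(-71, -35)), Rational(1, 2))), 72939) = Mul(Add(-271, Pow(Add(-1729, 2485), Rational(1, 2))), 72939) = Mul(Add(-271, Pow(756, Rational(1, 2))), 72939) = Mul(Add(-271, Mul(6, Pow(21, Rational(1, 2)))), 72939) = Add(-19766469, Mul(437634, Pow(21, Rational(1, 2))))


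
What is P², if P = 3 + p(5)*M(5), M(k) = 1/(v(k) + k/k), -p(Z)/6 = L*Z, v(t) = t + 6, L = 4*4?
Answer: 1369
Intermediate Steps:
L = 16
v(t) = 6 + t
p(Z) = -96*Z
M(k) = 1/(7 + k) (M(k) = 1/((6 + k) + k/k) = 1/((6 + k) + 1) = 1/(7 + k))
P = -37 (P = 3 + (-96*5)/(7 + 5) = 3 - 480/12 = 3 - 480*1/12 = 3 - 40 = -37)
P² = (-37)² = 1369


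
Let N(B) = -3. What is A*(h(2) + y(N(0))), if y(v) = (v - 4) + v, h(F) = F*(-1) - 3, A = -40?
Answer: 600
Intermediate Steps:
h(F) = -3 - F (h(F) = -F - 3 = -3 - F)
y(v) = -4 + 2*v (y(v) = (-4 + v) + v = -4 + 2*v)
A*(h(2) + y(N(0))) = -40*((-3 - 1*2) + (-4 + 2*(-3))) = -40*((-3 - 2) + (-4 - 6)) = -40*(-5 - 10) = -40*(-15) = 600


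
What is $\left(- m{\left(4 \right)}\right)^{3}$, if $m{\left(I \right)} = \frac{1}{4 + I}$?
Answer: $- \frac{1}{512} \approx -0.0019531$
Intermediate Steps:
$\left(- m{\left(4 \right)}\right)^{3} = \left(- \frac{1}{4 + 4}\right)^{3} = \left(- \frac{1}{8}\right)^{3} = - \frac{1}{512}$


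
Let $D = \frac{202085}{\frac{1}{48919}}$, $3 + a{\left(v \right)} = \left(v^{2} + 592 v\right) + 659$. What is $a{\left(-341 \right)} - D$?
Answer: $-9885881050$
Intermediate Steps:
$a{\left(v \right)} = 656 + v^{2} + 592 v$ ($a{\left(v \right)} = -3 + \left(\left(v^{2} + 592 v\right) + 659\right) = -3 + \left(659 + v^{2} + 592 v\right) = 656 + v^{2} + 592 v$)
$D = 9885796115$ ($D = 202085 \frac{1}{\frac{1}{48919}} = 202085 \cdot 48919 = 9885796115$)
$a{\left(-341 \right)} - D = \left(656 + \left(-341\right)^{2} + 592 \left(-341\right)\right) - 9885796115 = \left(656 + 116281 - 201872\right) - 9885796115 = -84935 - 9885796115 = -9885881050$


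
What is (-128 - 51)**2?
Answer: 32041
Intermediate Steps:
(-128 - 51)**2 = (-179)**2 = 32041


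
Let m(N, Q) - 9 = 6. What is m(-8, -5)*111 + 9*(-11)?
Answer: 1566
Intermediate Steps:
m(N, Q) = 15 (m(N, Q) = 9 + 6 = 15)
m(-8, -5)*111 + 9*(-11) = 15*111 + 9*(-11) = 1665 - 99 = 1566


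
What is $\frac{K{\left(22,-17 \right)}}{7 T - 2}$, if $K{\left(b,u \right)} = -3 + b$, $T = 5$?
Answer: $\frac{19}{33} \approx 0.57576$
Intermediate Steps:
$\frac{K{\left(22,-17 \right)}}{7 T - 2} = \frac{-3 + 22}{7 \cdot 5 - 2} = \frac{19}{35 - 2} = \frac{19}{33}$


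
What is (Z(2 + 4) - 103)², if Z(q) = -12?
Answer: 13225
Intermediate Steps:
(Z(2 + 4) - 103)² = (-12 - 103)² = (-115)² = 13225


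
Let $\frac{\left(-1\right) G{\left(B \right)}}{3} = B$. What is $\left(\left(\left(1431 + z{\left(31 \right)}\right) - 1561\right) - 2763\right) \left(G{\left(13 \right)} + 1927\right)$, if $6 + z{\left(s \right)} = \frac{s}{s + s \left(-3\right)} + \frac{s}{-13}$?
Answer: $- \frac{71223856}{13} \approx -5.4788 \cdot 10^{6}$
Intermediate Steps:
$z{\left(s \right)} = - \frac{13}{2} - \frac{s}{13}$ ($z{\left(s \right)} = -6 + \left(\frac{s}{s + s \left(-3\right)} + \frac{s}{-13}\right) = -6 + \left(\frac{s}{s - 3 s} + s \left(- \frac{1}{13}\right)\right) = -6 - \left(\frac{s}{13} - \frac{s}{\left(-2\right) s}\right) = -6 + \left(s \left(- \frac{1}{2 s}\right) - \frac{s}{13}\right) = -6 - \left(\frac{1}{2} + \frac{s}{13}\right) = - \frac{13}{2} - \frac{s}{13}$)
$G{\left(B \right)} = - 3 B$
$\left(\left(\left(1431 + z{\left(31 \right)}\right) - 1561\right) - 2763\right) \left(G{\left(13 \right)} + 1927\right) = \left(\left(\left(1431 - \frac{231}{26}\right) - 1561\right) - 2763\right) \left(\left(-3\right) 13 + 1927\right) = \left(\left(\left(1431 - \frac{231}{26}\right) - 1561\right) - 2763\right) \left(-39 + 1927\right) = \left(\left(\left(1431 - \frac{231}{26}\right) - 1561\right) - 2763\right) 1888 = \left(\left(\frac{36975}{26} - 1561\right) - 2763\right) 1888 = \left(- \frac{3611}{26} - 2763\right) 1888 = \left(- \frac{75449}{26}\right) 1888 = - \frac{71223856}{13}$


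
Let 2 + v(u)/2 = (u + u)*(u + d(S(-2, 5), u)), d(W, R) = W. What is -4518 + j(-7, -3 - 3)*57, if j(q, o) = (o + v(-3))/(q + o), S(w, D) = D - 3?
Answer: -58848/13 ≈ -4526.8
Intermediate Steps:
S(w, D) = -3 + D
v(u) = -4 + 4*u*(2 + u) (v(u) = -4 + 2*((u + u)*(u + (-3 + 5))) = -4 + 2*((2*u)*(u + 2)) = -4 + 2*((2*u)*(2 + u)) = -4 + 2*(2*u*(2 + u)) = -4 + 4*u*(2 + u))
j(q, o) = (8 + o)/(o + q) (j(q, o) = (o + (-4 + 4*(-3)² + 8*(-3)))/(q + o) = (o + (-4 + 4*9 - 24))/(o + q) = (o + (-4 + 36 - 24))/(o + q) = (o + 8)/(o + q) = (8 + o)/(o + q))
-4518 + j(-7, -3 - 3)*57 = -4518 + ((8 + (-3 - 3))/((-3 - 3) - 7))*57 = -4518 + ((8 - 6)/(-6 - 7))*57 = -4518 + (2/(-13))*57 = -4518 - 1/13*2*57 = -4518 - 2/13*57 = -4518 - 114/13 = -58848/13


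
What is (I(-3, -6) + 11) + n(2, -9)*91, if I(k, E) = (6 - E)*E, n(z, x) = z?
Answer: 121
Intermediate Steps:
I(k, E) = E*(6 - E)
(I(-3, -6) + 11) + n(2, -9)*91 = (-6*(6 - 1*(-6)) + 11) + 2*91 = (-6*(6 + 6) + 11) + 182 = (-6*12 + 11) + 182 = (-72 + 11) + 182 = -61 + 182 = 121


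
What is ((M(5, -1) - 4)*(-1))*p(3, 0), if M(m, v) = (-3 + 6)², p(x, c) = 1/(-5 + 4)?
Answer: 5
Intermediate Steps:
p(x, c) = -1 (p(x, c) = 1/(-1) = -1)
M(m, v) = 9 (M(m, v) = 3² = 9)
((M(5, -1) - 4)*(-1))*p(3, 0) = ((9 - 4)*(-1))*(-1) = (5*(-1))*(-1) = -5*(-1) = 5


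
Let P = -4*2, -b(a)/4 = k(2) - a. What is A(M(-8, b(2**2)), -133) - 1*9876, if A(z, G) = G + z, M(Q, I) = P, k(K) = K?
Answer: -10017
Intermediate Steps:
b(a) = -8 + 4*a (b(a) = -4*(2 - a) = -8 + 4*a)
P = -8
M(Q, I) = -8
A(M(-8, b(2**2)), -133) - 1*9876 = (-133 - 8) - 1*9876 = -141 - 9876 = -10017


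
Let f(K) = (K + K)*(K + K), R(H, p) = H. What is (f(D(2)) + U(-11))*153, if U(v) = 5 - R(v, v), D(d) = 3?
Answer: 7956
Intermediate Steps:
U(v) = 5 - v
f(K) = 4*K² (f(K) = (2*K)*(2*K) = 4*K²)
(f(D(2)) + U(-11))*153 = (4*3² + (5 - 1*(-11)))*153 = (4*9 + (5 + 11))*153 = (36 + 16)*153 = 52*153 = 7956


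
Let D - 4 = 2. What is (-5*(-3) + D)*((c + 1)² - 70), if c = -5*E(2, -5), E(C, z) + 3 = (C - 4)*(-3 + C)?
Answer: -714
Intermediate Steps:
D = 6 (D = 4 + 2 = 6)
E(C, z) = -3 + (-4 + C)*(-3 + C) (E(C, z) = -3 + (C - 4)*(-3 + C) = -3 + (-4 + C)*(-3 + C))
c = 5 (c = -5*(9 + 2² - 7*2) = -5*(9 + 4 - 14) = -5*(-1) = 5)
(-5*(-3) + D)*((c + 1)² - 70) = (-5*(-3) + 6)*((5 + 1)² - 70) = (15 + 6)*(6² - 70) = 21*(36 - 70) = 21*(-34) = -714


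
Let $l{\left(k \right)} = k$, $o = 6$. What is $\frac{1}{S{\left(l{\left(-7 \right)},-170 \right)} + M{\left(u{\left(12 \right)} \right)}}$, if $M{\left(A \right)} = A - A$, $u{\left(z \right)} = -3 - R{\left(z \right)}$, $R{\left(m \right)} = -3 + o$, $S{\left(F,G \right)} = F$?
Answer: $- \frac{1}{7} \approx -0.14286$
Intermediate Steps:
$R{\left(m \right)} = 3$ ($R{\left(m \right)} = -3 + 6 = 3$)
$u{\left(z \right)} = -6$ ($u{\left(z \right)} = -3 - 3 = -6$)
$M{\left(A \right)} = 0$
$\frac{1}{S{\left(l{\left(-7 \right)},-170 \right)} + M{\left(u{\left(12 \right)} \right)}} = \frac{1}{-7 + 0} = \frac{1}{-7} = - \frac{1}{7}$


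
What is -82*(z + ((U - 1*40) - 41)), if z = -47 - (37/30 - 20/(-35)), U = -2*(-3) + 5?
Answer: 1022909/105 ≈ 9742.0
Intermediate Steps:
U = 11 (U = 6 + 5 = 11)
z = -10249/210 (z = -47 - (37*(1/30) - 20*(-1/35)) = -47 - (37/30 + 4/7) = -47 - 1*379/210 = -47 - 379/210 = -10249/210 ≈ -48.805)
-82*(z + ((U - 1*40) - 41)) = -82*(-10249/210 + ((11 - 1*40) - 41)) = -82*(-10249/210 + ((11 - 40) - 41)) = -82*(-10249/210 + (-29 - 41)) = -82*(-10249/210 - 70) = -82*(-24949/210) = 1022909/105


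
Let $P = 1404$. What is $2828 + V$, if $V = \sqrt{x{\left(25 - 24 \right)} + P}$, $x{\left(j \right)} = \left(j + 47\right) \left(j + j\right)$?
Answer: $2828 + 10 \sqrt{15} \approx 2866.7$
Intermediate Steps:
$x{\left(j \right)} = 2 j \left(47 + j\right)$ ($x{\left(j \right)} = \left(47 + j\right) 2 j = 2 j \left(47 + j\right)$)
$V = 10 \sqrt{15}$ ($V = \sqrt{2 \left(25 - 24\right) \left(47 + \left(25 - 24\right)\right) + 1404} = \sqrt{2 \cdot 1 \left(47 + 1\right) + 1404} = \sqrt{2 \cdot 1 \cdot 48 + 1404} = \sqrt{96 + 1404} = \sqrt{1500} = 10 \sqrt{15} \approx 38.73$)
$2828 + V = 2828 + 10 \sqrt{15}$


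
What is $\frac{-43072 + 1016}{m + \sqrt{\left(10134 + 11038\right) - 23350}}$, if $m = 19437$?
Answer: $- \frac{24770984}{11448459} + \frac{42056 i \sqrt{2}}{11448459} \approx -2.1637 + 0.0051951 i$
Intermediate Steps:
$\frac{-43072 + 1016}{m + \sqrt{\left(10134 + 11038\right) - 23350}} = \frac{-43072 + 1016}{19437 + \sqrt{\left(10134 + 11038\right) - 23350}} = - \frac{42056}{19437 + \sqrt{21172 - 23350}} = - \frac{42056}{19437 + \sqrt{-2178}} = - \frac{42056}{19437 + 33 i \sqrt{2}}$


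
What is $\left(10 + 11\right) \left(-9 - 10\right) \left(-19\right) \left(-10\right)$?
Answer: $-75810$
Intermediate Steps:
$\left(10 + 11\right) \left(-9 - 10\right) \left(-19\right) \left(-10\right) = 21 \left(-19\right) \left(-19\right) \left(-10\right) = \left(-399\right) \left(-19\right) \left(-10\right) = 7581 \left(-10\right) = -75810$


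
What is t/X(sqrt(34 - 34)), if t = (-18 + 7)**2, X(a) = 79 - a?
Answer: 121/79 ≈ 1.5316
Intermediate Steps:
t = 121 (t = (-11)**2 = 121)
t/X(sqrt(34 - 34)) = 121/(79 - sqrt(34 - 34)) = 121/(79 - sqrt(0)) = 121/(79 - 1*0) = 121/(79 + 0) = 121/79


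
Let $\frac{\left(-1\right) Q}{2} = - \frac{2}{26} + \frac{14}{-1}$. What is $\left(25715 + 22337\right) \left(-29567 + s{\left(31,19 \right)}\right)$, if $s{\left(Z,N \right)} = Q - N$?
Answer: $- \frac{18464077104}{13} \approx -1.4203 \cdot 10^{9}$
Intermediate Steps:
$Q = \frac{366}{13}$ ($Q = - 2 \left(- \frac{2}{26} + \frac{14}{-1}\right) = - 2 \left(\left(-2\right) \frac{1}{26} + 14 \left(-1\right)\right) = - 2 \left(- \frac{1}{13} - 14\right) = \left(-2\right) \left(- \frac{183}{13}\right) = \frac{366}{13} \approx 28.154$)
$s{\left(Z,N \right)} = \frac{366}{13} - N$
$\left(25715 + 22337\right) \left(-29567 + s{\left(31,19 \right)}\right) = \left(25715 + 22337\right) \left(-29567 + \left(\frac{366}{13} - 19\right)\right) = 48052 \left(-29567 + \left(\frac{366}{13} - 19\right)\right) = 48052 \left(-29567 + \frac{119}{13}\right) = 48052 \left(- \frac{384252}{13}\right) = - \frac{18464077104}{13}$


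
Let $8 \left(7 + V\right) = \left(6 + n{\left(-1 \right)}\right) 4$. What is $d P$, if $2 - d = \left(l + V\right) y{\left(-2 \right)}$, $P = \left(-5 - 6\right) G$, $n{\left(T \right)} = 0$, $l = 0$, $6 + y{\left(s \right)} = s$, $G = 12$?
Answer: $3960$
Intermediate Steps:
$y{\left(s \right)} = -6 + s$
$V = -4$ ($V = -7 + \frac{\left(6 + 0\right) 4}{8} = -7 + \frac{6 \cdot 4}{8} = -7 + \frac{1}{8} \cdot 24 = -7 + 3 = -4$)
$P = -132$ ($P = \left(-5 - 6\right) 12 = \left(-11\right) 12 = -132$)
$d = -30$ ($d = 2 - \left(0 - 4\right) \left(-6 - 2\right) = 2 - \left(-4\right) \left(-8\right) = 2 - 32 = -30$)
$d P = \left(-30\right) \left(-132\right) = 3960$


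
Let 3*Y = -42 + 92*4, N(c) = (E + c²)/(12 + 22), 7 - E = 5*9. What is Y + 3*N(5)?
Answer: 10967/102 ≈ 107.52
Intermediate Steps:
E = -38 (E = 7 - 5*9 = 7 - 1*45 = 7 - 45 = -38)
N(c) = -19/17 + c²/34 (N(c) = (-38 + c²)/(12 + 22) = (-38 + c²)/34 = (-38 + c²)*(1/34) = -19/17 + c²/34)
Y = 326/3 (Y = (-42 + 92*4)/3 = (-42 + 368)/3 = (⅓)*326 = 326/3 ≈ 108.67)
Y + 3*N(5) = 326/3 + 3*(-19/17 + (1/34)*5²) = 326/3 + 3*(-19/17 + (1/34)*25) = 326/3 + 3*(-19/17 + 25/34) = 326/3 + 3*(-13/34) = 326/3 - 39/34 = 10967/102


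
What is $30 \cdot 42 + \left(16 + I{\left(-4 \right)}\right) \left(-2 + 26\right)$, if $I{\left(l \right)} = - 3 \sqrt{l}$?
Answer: $1644 - 144 i \approx 1644.0 - 144.0 i$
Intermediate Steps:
$30 \cdot 42 + \left(16 + I{\left(-4 \right)}\right) \left(-2 + 26\right) = 30 \cdot 42 + \left(16 - 3 \sqrt{-4}\right) \left(-2 + 26\right) = 1260 + \left(16 - 3 \cdot 2 i\right) 24 = 1260 + \left(16 - 6 i\right) 24 = 1260 + \left(384 - 144 i\right) = 1644 - 144 i$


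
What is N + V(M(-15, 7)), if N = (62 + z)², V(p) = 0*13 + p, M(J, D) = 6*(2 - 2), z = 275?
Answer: 113569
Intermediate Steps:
M(J, D) = 0 (M(J, D) = 6*0 = 0)
V(p) = p (V(p) = 0 + p = p)
N = 113569 (N = (62 + 275)² = 337² = 113569)
N + V(M(-15, 7)) = 113569 + 0 = 113569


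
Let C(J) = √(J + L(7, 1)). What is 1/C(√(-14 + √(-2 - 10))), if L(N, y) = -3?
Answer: (-3 + √2*√(-7 + I*√3))^(-½) ≈ 0.22027 - 0.41407*I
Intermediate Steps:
C(J) = √(-3 + J) (C(J) = √(J - 3) = √(-3 + J))
1/C(√(-14 + √(-2 - 10))) = 1/(√(-3 + √(-14 + √(-2 - 10)))) = 1/(√(-3 + √(-14 + √(-12)))) = 1/(√(-3 + √(-14 + 2*I*√3))) = (-3 + √(-14 + 2*I*√3))^(-½)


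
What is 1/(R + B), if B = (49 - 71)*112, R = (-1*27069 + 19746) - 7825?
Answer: -1/17612 ≈ -5.6779e-5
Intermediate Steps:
R = -15148 (R = (-27069 + 19746) - 7825 = -7323 - 7825 = -15148)
B = -2464 (B = -22*112 = -2464)
1/(R + B) = 1/(-15148 - 2464) = 1/(-17612) = -1/17612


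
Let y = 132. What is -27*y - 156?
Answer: -3720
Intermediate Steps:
-27*y - 156 = -27*132 - 156 = -3564 - 156 = -3720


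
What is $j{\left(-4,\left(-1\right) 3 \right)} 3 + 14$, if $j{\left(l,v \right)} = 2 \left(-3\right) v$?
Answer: $68$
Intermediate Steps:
$j{\left(l,v \right)} = - 6 v$
$j{\left(-4,\left(-1\right) 3 \right)} 3 + 14 = - 6 \left(\left(-1\right) 3\right) 3 + 14 = \left(-6\right) \left(-3\right) 3 + 14 = 18 \cdot 3 + 14 = 54 + 14 = 68$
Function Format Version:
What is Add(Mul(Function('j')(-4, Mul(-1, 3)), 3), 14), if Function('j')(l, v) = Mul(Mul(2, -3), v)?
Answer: 68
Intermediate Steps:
Function('j')(l, v) = Mul(-6, v)
Add(Mul(Function('j')(-4, Mul(-1, 3)), 3), 14) = Add(Mul(Mul(-6, Mul(-1, 3)), 3), 14) = Add(Mul(Mul(-6, -3), 3), 14) = Add(Mul(18, 3), 14) = Add(54, 14) = 68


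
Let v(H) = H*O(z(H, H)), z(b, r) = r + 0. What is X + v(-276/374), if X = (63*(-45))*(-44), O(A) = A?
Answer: 4362052104/34969 ≈ 1.2474e+5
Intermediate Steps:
z(b, r) = r
v(H) = H² (v(H) = H*H = H²)
X = 124740 (X = -2835*(-44) = 124740)
X + v(-276/374) = 124740 + (-276/374)² = 124740 + (-276*1/374)² = 124740 + (-138/187)² = 124740 + 19044/34969 = 4362052104/34969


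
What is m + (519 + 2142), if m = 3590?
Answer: 6251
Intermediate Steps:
m + (519 + 2142) = 3590 + (519 + 2142) = 3590 + 2661 = 6251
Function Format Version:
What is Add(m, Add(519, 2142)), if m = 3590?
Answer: 6251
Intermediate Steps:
Add(m, Add(519, 2142)) = Add(3590, Add(519, 2142)) = Add(3590, 2661) = 6251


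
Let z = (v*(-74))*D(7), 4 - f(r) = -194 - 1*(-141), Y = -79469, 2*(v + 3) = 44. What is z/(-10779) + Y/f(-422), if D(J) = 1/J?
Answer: -1998698105/1433607 ≈ -1394.2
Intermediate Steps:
D(J) = 1/J
v = 19 (v = -3 + (1/2)*44 = -3 + 22 = 19)
f(r) = 57 (f(r) = 4 - (-194 - 1*(-141)) = 4 - (-194 + 141) = 4 - 1*(-53) = 4 + 53 = 57)
z = -1406/7 (z = (19*(-74))/7 = -1406*1/7 = -1406/7 ≈ -200.86)
z/(-10779) + Y/f(-422) = -1406/7/(-10779) - 79469/57 = -1406/7*(-1/10779) - 79469*1/57 = 1406/75453 - 79469/57 = -1998698105/1433607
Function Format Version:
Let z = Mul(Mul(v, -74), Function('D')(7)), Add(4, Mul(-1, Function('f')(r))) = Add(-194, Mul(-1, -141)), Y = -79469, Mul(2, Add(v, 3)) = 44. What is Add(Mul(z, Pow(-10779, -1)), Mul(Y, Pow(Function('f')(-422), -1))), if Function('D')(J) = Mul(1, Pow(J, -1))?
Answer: Rational(-1998698105, 1433607) ≈ -1394.2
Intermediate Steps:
Function('D')(J) = Pow(J, -1)
v = 19 (v = Add(-3, Mul(Rational(1, 2), 44)) = Add(-3, 22) = 19)
Function('f')(r) = 57 (Function('f')(r) = Add(4, Mul(-1, Add(-194, Mul(-1, -141)))) = Add(4, Mul(-1, Add(-194, 141))) = Add(4, Mul(-1, -53)) = Add(4, 53) = 57)
z = Rational(-1406, 7) (z = Mul(Mul(19, -74), Pow(7, -1)) = Mul(-1406, Rational(1, 7)) = Rational(-1406, 7) ≈ -200.86)
Add(Mul(z, Pow(-10779, -1)), Mul(Y, Pow(Function('f')(-422), -1))) = Add(Mul(Rational(-1406, 7), Pow(-10779, -1)), Mul(-79469, Pow(57, -1))) = Add(Mul(Rational(-1406, 7), Rational(-1, 10779)), Mul(-79469, Rational(1, 57))) = Add(Rational(1406, 75453), Rational(-79469, 57)) = Rational(-1998698105, 1433607)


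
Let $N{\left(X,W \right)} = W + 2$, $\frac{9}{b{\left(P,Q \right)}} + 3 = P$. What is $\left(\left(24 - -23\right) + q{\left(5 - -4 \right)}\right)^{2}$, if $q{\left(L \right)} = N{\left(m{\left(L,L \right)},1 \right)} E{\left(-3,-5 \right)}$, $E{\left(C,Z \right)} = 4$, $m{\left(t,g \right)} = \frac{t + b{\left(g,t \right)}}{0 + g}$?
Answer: $3481$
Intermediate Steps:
$b{\left(P,Q \right)} = \frac{9}{-3 + P}$
$m{\left(t,g \right)} = \frac{t + \frac{9}{-3 + g}}{g}$ ($m{\left(t,g \right)} = \frac{t + \frac{9}{-3 + g}}{0 + g} = \frac{t + \frac{9}{-3 + g}}{g}$)
$N{\left(X,W \right)} = 2 + W$
$q{\left(L \right)} = 12$ ($q{\left(L \right)} = \left(2 + 1\right) 4 = 3 \cdot 4 = 12$)
$\left(\left(24 - -23\right) + q{\left(5 - -4 \right)}\right)^{2} = \left(\left(24 - -23\right) + 12\right)^{2} = \left(\left(24 + 23\right) + 12\right)^{2} = \left(47 + 12\right)^{2} = 59^{2} = 3481$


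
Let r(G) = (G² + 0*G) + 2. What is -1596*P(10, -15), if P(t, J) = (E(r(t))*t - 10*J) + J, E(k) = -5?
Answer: -135660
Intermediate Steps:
r(G) = 2 + G² (r(G) = (G² + 0) + 2 = G² + 2 = 2 + G²)
P(t, J) = -9*J - 5*t (P(t, J) = (-5*t - 10*J) + J = (-10*J - 5*t) + J = -9*J - 5*t)
-1596*P(10, -15) = -1596*(-9*(-15) - 5*10) = -1596*(135 - 50) = -1596*85 = -135660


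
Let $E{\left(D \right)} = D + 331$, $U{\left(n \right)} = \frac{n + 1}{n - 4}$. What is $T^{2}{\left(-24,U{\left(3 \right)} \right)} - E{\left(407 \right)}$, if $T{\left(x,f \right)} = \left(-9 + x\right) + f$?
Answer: $631$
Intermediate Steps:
$U{\left(n \right)} = \frac{1 + n}{-4 + n}$
$E{\left(D \right)} = 331 + D$
$T{\left(x,f \right)} = -9 + f + x$
$T^{2}{\left(-24,U{\left(3 \right)} \right)} - E{\left(407 \right)} = \left(-9 + \frac{1 + 3}{-4 + 3} - 24\right)^{2} - \left(331 + 407\right) = \left(-9 + \frac{1}{-1} \cdot 4 - 24\right)^{2} - 738 = \left(-9 - 4 - 24\right)^{2} - 738 = \left(-37\right)^{2} - 738 = 1369 - 738 = 631$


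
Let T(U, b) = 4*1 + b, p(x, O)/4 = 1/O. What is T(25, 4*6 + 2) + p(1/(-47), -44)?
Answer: 329/11 ≈ 29.909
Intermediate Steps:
p(x, O) = 4/O
T(U, b) = 4 + b
T(25, 4*6 + 2) + p(1/(-47), -44) = (4 + (4*6 + 2)) + 4/(-44) = (4 + (24 + 2)) + 4*(-1/44) = (4 + 26) - 1/11 = 30 - 1/11 = 329/11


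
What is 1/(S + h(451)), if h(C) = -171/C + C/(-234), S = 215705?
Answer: 105534/22763968055 ≈ 4.6360e-6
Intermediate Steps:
h(C) = -171/C - C/234 (h(C) = -171/C + C*(-1/234) = -171/C - C/234)
1/(S + h(451)) = 1/(215705 + (-171/451 - 1/234*451)) = 1/(215705 + (-171*1/451 - 451/234)) = 1/(215705 + (-171/451 - 451/234)) = 1/(215705 - 243415/105534) = 1/(22763968055/105534) = 105534/22763968055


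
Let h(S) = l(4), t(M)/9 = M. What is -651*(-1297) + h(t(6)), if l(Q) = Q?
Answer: 844351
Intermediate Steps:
t(M) = 9*M
h(S) = 4
-651*(-1297) + h(t(6)) = -651*(-1297) + 4 = 844347 + 4 = 844351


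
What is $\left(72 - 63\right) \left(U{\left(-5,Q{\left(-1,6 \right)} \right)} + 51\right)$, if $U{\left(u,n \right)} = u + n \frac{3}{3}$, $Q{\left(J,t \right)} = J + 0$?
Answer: $405$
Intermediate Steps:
$Q{\left(J,t \right)} = J$
$U{\left(u,n \right)} = n + u$ ($U{\left(u,n \right)} = u + n 3 \cdot \frac{1}{3} = u + n 1 = u + n = n + u$)
$\left(72 - 63\right) \left(U{\left(-5,Q{\left(-1,6 \right)} \right)} + 51\right) = \left(72 - 63\right) \left(\left(-1 - 5\right) + 51\right) = 9 \left(-6 + 51\right) = 9 \cdot 45 = 405$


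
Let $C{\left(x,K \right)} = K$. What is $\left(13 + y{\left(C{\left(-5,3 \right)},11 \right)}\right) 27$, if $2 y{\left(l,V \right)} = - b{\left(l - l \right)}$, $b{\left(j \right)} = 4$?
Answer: $297$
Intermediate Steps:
$y{\left(l,V \right)} = -2$ ($y{\left(l,V \right)} = \frac{\left(-1\right) 4}{2} = \frac{1}{2} \left(-4\right) = -2$)
$\left(13 + y{\left(C{\left(-5,3 \right)},11 \right)}\right) 27 = \left(13 - 2\right) 27 = 11 \cdot 27 = 297$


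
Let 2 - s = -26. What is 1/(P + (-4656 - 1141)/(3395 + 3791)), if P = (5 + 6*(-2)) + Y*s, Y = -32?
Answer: -7186/6494755 ≈ -0.0011064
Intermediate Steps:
s = 28 (s = 2 - 1*(-26) = 2 + 26 = 28)
P = -903 (P = (5 + 6*(-2)) - 32*28 = (5 - 12) - 896 = -7 - 896 = -903)
1/(P + (-4656 - 1141)/(3395 + 3791)) = 1/(-903 + (-4656 - 1141)/(3395 + 3791)) = 1/(-903 - 5797/7186) = 1/(-6494755/7186) = -7186/6494755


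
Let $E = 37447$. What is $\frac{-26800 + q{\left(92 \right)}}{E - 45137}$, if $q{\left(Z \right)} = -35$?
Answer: $\frac{5367}{1538} \approx 3.4896$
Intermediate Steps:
$\frac{-26800 + q{\left(92 \right)}}{E - 45137} = \frac{-26800 - 35}{37447 - 45137} = - \frac{26835}{-7690} = \left(-26835\right) \left(- \frac{1}{7690}\right) = \frac{5367}{1538}$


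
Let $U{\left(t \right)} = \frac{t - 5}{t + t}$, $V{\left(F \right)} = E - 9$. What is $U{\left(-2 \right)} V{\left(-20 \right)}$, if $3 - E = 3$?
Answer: $- \frac{63}{4} \approx -15.75$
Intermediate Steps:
$E = 0$ ($E = 3 - 3 = 0$)
$V{\left(F \right)} = -9$ ($V{\left(F \right)} = 0 - 9 = -9$)
$U{\left(t \right)} = \frac{-5 + t}{2 t}$
$U{\left(-2 \right)} V{\left(-20 \right)} = \frac{-5 - 2}{2 \left(-2\right)} \left(-9\right) = \frac{1}{2} \left(- \frac{1}{2}\right) \left(-7\right) \left(-9\right) = \frac{7}{4} \left(-9\right) = - \frac{63}{4}$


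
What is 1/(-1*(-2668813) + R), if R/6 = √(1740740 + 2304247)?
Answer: 2668813/7122417209437 - 18*√449443/7122417209437 ≈ 3.7301e-7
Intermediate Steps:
R = 18*√449443 (R = 6*√(1740740 + 2304247) = 6*√4044987 = 6*(3*√449443) = 18*√449443 ≈ 12067.)
1/(-1*(-2668813) + R) = 1/(-1*(-2668813) + 18*√449443) = 1/(2668813 + 18*√449443)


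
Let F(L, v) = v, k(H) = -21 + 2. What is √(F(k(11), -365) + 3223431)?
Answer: √3223066 ≈ 1795.3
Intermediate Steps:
k(H) = -19
√(F(k(11), -365) + 3223431) = √(-365 + 3223431) = √3223066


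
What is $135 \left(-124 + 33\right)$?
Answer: $-12285$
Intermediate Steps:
$135 \left(-124 + 33\right) = 135 \left(-91\right) = -12285$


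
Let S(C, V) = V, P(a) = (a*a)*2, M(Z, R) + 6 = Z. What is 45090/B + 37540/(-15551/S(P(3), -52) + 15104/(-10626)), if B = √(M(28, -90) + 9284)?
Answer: 10371401040/82229759 + 7515*√1034/517 ≈ 593.54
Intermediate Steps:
M(Z, R) = -6 + Z
P(a) = 2*a² (P(a) = a²*2 = 2*a²)
B = 3*√1034 (B = √((-6 + 28) + 9284) = √(22 + 9284) = √9306 = 3*√1034 ≈ 96.468)
45090/B + 37540/(-15551/S(P(3), -52) + 15104/(-10626)) = 45090/((3*√1034)) + 37540/(-15551/(-52) + 15104/(-10626)) = 45090*(√1034/3102) + 37540/(-15551*(-1/52) + 15104*(-1/10626)) = 7515*√1034/517 + 37540/(15551/52 - 7552/5313) = 7515*√1034/517 + 37540/(82229759/276276) = 7515*√1034/517 + 37540*(276276/82229759) = 7515*√1034/517 + 10371401040/82229759 = 10371401040/82229759 + 7515*√1034/517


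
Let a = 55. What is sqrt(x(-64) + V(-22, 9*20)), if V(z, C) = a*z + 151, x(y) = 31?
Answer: 2*I*sqrt(257) ≈ 32.062*I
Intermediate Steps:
V(z, C) = 151 + 55*z (V(z, C) = 55*z + 151 = 151 + 55*z)
sqrt(x(-64) + V(-22, 9*20)) = sqrt(31 + (151 + 55*(-22))) = sqrt(31 + (151 - 1210)) = sqrt(31 - 1059) = sqrt(-1028) = 2*I*sqrt(257)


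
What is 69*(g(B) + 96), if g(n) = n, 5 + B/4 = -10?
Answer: 2484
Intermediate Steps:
B = -60 (B = -20 + 4*(-10) = -20 - 40 = -60)
69*(g(B) + 96) = 69*(-60 + 96) = 69*36 = 2484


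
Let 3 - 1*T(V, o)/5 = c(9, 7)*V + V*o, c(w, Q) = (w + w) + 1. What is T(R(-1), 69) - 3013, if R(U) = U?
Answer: -2558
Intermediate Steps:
c(w, Q) = 1 + 2*w (c(w, Q) = 2*w + 1 = 1 + 2*w)
T(V, o) = 15 - 95*V - 5*V*o (T(V, o) = 15 - 5*((1 + 2*9)*V + V*o) = 15 - 5*((1 + 18)*V + V*o) = 15 - 5*(19*V + V*o) = 15 + (-95*V - 5*V*o) = 15 - 95*V - 5*V*o)
T(R(-1), 69) - 3013 = (15 - 95*(-1) - 5*(-1)*69) - 3013 = (15 + 95 + 345) - 3013 = 455 - 3013 = -2558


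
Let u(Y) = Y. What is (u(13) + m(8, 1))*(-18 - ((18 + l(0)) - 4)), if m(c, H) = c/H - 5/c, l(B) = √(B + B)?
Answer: -652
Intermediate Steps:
l(B) = √2*√B (l(B) = √(2*B) = √2*√B)
m(c, H) = -5/c + c/H
(u(13) + m(8, 1))*(-18 - ((18 + l(0)) - 4)) = (13 + (-5/8 + 8/1))*(-18 - ((18 + √2*√0) - 4)) = (13 + (-5*⅛ + 8*1))*(-18 - ((18 + √2*0) - 4)) = (13 + (-5/8 + 8))*(-18 - ((18 + 0) - 4)) = (13 + 59/8)*(-18 - (18 - 4)) = 163*(-18 - 1*14)/8 = 163*(-18 - 14)/8 = (163/8)*(-32) = -652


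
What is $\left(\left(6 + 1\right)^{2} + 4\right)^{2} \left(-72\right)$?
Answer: $-202248$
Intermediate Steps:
$\left(\left(6 + 1\right)^{2} + 4\right)^{2} \left(-72\right) = \left(7^{2} + 4\right)^{2} \left(-72\right) = \left(49 + 4\right)^{2} \left(-72\right) = 53^{2} \left(-72\right) = 2809 \left(-72\right) = -202248$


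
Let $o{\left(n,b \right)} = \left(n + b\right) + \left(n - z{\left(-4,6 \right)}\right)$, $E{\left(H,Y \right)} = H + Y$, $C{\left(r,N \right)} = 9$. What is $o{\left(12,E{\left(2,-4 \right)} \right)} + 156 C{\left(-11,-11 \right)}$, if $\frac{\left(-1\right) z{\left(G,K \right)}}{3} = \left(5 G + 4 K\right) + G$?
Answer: $1426$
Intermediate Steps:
$z{\left(G,K \right)} = - 18 G - 12 K$ ($z{\left(G,K \right)} = - 3 \left(\left(5 G + 4 K\right) + G\right) = - 3 \left(\left(4 K + 5 G\right) + G\right) = - 3 \left(4 K + 6 G\right) = - 18 G - 12 K$)
$o{\left(n,b \right)} = b + 2 n$ ($o{\left(n,b \right)} = \left(n + b\right) - \left(-72 + 72 - n\right) = \left(b + n\right) + \left(n - \left(72 - 72\right)\right) = \left(b + n\right) + \left(n - 0\right) = \left(b + n\right) + \left(n + 0\right) = \left(b + n\right) + n = b + 2 n$)
$o{\left(12,E{\left(2,-4 \right)} \right)} + 156 C{\left(-11,-11 \right)} = \left(\left(2 - 4\right) + 2 \cdot 12\right) + 156 \cdot 9 = \left(-2 + 24\right) + 1404 = 22 + 1404 = 1426$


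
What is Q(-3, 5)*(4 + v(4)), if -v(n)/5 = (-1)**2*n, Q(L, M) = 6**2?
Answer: -576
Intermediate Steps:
Q(L, M) = 36
v(n) = -5*n (v(n) = -5*(-1)**2*n = -5*n)
Q(-3, 5)*(4 + v(4)) = 36*(4 - 5*4) = 36*(4 - 20) = 36*(-16) = -576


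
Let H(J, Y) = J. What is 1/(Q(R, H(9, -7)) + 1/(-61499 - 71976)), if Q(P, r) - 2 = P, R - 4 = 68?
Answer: 133475/9877149 ≈ 0.013514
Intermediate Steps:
R = 72 (R = 4 + 68 = 72)
Q(P, r) = 2 + P
1/(Q(R, H(9, -7)) + 1/(-61499 - 71976)) = 1/((2 + 72) + 1/(-61499 - 71976)) = 1/(74 + 1/(-133475)) = 1/(74 - 1/133475) = 1/(9877149/133475) = 133475/9877149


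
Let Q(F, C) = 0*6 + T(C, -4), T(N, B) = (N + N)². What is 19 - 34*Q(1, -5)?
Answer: -3381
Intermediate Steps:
T(N, B) = 4*N² (T(N, B) = (2*N)² = 4*N²)
Q(F, C) = 4*C² (Q(F, C) = 0*6 + 4*C² = 0 + 4*C² = 4*C²)
19 - 34*Q(1, -5) = 19 - 136*(-5)² = 19 - 136*25 = 19 - 34*100 = 19 - 3400 = -3381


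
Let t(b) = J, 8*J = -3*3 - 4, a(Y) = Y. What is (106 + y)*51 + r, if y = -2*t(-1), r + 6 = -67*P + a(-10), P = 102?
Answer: -5113/4 ≈ -1278.3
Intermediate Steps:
J = -13/8 (J = (-3*3 - 4)/8 = (-9 - 4)/8 = (⅛)*(-13) = -13/8 ≈ -1.6250)
t(b) = -13/8
r = -6850 (r = -6 + (-67*102 - 10) = -6 + (-6834 - 10) = -6 - 6844 = -6850)
y = 13/4 (y = -2*(-13/8) = 13/4 ≈ 3.2500)
(106 + y)*51 + r = (106 + 13/4)*51 - 6850 = (437/4)*51 - 6850 = 22287/4 - 6850 = -5113/4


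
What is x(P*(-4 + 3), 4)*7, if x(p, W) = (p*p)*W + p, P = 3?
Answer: 231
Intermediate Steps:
x(p, W) = p + W*p² (x(p, W) = p²*W + p = W*p² + p = p + W*p²)
x(P*(-4 + 3), 4)*7 = ((3*(-4 + 3))*(1 + 4*(3*(-4 + 3))))*7 = ((3*(-1))*(1 + 4*(3*(-1))))*7 = -3*(1 + 4*(-3))*7 = -3*(1 - 12)*7 = -3*(-11)*7 = 33*7 = 231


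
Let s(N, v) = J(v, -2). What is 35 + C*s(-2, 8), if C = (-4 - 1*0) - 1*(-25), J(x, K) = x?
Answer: 203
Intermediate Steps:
s(N, v) = v
C = 21 (C = (-4 + 0) + 25 = -4 + 25 = 21)
35 + C*s(-2, 8) = 35 + 21*8 = 35 + 168 = 203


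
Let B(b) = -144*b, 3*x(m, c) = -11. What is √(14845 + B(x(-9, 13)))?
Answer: √15373 ≈ 123.99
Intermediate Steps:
x(m, c) = -11/3 (x(m, c) = (⅓)*(-11) = -11/3)
√(14845 + B(x(-9, 13))) = √(14845 - 144*(-11/3)) = √(14845 + 528) = √15373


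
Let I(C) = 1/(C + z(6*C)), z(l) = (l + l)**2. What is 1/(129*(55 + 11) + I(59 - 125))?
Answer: 627198/5339963773 ≈ 0.00011745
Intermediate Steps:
z(l) = 4*l**2 (z(l) = (2*l)**2 = 4*l**2)
I(C) = 1/(C + 144*C**2) (I(C) = 1/(C + 4*(6*C)**2) = 1/(C + 4*(36*C**2)) = 1/(C + 144*C**2))
1/(129*(55 + 11) + I(59 - 125)) = 1/(129*(55 + 11) + 1/((59 - 125)*(1 + 144*(59 - 125)))) = 1/(129*66 + 1/((-66)*(1 + 144*(-66)))) = 1/(8514 - 1/(66*(1 - 9504))) = 1/(8514 - 1/66/(-9503)) = 1/(8514 - 1/66*(-1/9503)) = 1/(8514 + 1/627198) = 1/(5339963773/627198) = 627198/5339963773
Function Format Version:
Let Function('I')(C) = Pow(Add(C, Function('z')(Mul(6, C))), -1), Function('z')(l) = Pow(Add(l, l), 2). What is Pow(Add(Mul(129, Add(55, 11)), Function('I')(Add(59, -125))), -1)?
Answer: Rational(627198, 5339963773) ≈ 0.00011745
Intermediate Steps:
Function('z')(l) = Mul(4, Pow(l, 2)) (Function('z')(l) = Pow(Mul(2, l), 2) = Mul(4, Pow(l, 2)))
Function('I')(C) = Pow(Add(C, Mul(144, Pow(C, 2))), -1) (Function('I')(C) = Pow(Add(C, Mul(4, Pow(Mul(6, C), 2))), -1) = Pow(Add(C, Mul(4, Mul(36, Pow(C, 2)))), -1) = Pow(Add(C, Mul(144, Pow(C, 2))), -1))
Pow(Add(Mul(129, Add(55, 11)), Function('I')(Add(59, -125))), -1) = Pow(Add(Mul(129, Add(55, 11)), Mul(Pow(Add(59, -125), -1), Pow(Add(1, Mul(144, Add(59, -125))), -1))), -1) = Pow(Add(Mul(129, 66), Mul(Pow(-66, -1), Pow(Add(1, Mul(144, -66)), -1))), -1) = Pow(Add(8514, Mul(Rational(-1, 66), Pow(Add(1, -9504), -1))), -1) = Pow(Add(8514, Mul(Rational(-1, 66), Pow(-9503, -1))), -1) = Pow(Add(8514, Mul(Rational(-1, 66), Rational(-1, 9503))), -1) = Pow(Add(8514, Rational(1, 627198)), -1) = Pow(Rational(5339963773, 627198), -1) = Rational(627198, 5339963773)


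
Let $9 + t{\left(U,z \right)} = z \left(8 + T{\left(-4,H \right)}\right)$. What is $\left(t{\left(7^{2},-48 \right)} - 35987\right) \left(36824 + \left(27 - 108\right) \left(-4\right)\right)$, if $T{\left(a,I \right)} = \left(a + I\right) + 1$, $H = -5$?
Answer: $-1337179408$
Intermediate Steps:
$T{\left(a,I \right)} = 1 + I + a$ ($T{\left(a,I \right)} = \left(I + a\right) + 1 = 1 + I + a$)
$t{\left(U,z \right)} = -9$ ($t{\left(U,z \right)} = -9 + z \left(8 - 8\right) = -9 + z 0 = -9 + 0 = -9$)
$\left(t{\left(7^{2},-48 \right)} - 35987\right) \left(36824 + \left(27 - 108\right) \left(-4\right)\right) = \left(-9 - 35987\right) \left(36824 + \left(27 - 108\right) \left(-4\right)\right) = - 35996 \left(36824 - -324\right) = - 35996 \left(36824 + 324\right) = \left(-35996\right) 37148 = -1337179408$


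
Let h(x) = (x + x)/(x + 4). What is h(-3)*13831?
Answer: -82986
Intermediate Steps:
h(x) = 2*x/(4 + x) (h(x) = (2*x)/(4 + x) = 2*x/(4 + x))
h(-3)*13831 = (2*(-3)/(4 - 3))*13831 = (2*(-3)/1)*13831 = (2*(-3)*1)*13831 = -6*13831 = -82986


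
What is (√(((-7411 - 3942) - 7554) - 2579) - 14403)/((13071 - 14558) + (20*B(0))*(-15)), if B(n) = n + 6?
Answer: 14403/3287 - I*√21486/3287 ≈ 4.3818 - 0.044594*I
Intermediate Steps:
B(n) = 6 + n
(√(((-7411 - 3942) - 7554) - 2579) - 14403)/((13071 - 14558) + (20*B(0))*(-15)) = (√(((-7411 - 3942) - 7554) - 2579) - 14403)/((13071 - 14558) + (20*(6 + 0))*(-15)) = (√((-11353 - 7554) - 2579) - 14403)/(-1487 + (20*6)*(-15)) = (√(-18907 - 2579) - 14403)/(-1487 + 120*(-15)) = (√(-21486) - 14403)/(-1487 - 1800) = (I*√21486 - 14403)/(-3287) = (-14403 + I*√21486)*(-1/3287) = 14403/3287 - I*√21486/3287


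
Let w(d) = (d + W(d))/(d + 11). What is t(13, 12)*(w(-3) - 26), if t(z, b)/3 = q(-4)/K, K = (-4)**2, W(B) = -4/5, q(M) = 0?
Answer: 0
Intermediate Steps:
W(B) = -4/5 (W(B) = -4*1/5 = -4/5)
K = 16
t(z, b) = 0 (t(z, b) = 3*(0/16) = 3*(0*(1/16)) = 3*0 = 0)
w(d) = (-4/5 + d)/(11 + d) (w(d) = (d - 4/5)/(d + 11) = (-4/5 + d)/(11 + d))
t(13, 12)*(w(-3) - 26) = 0*((-4/5 - 3)/(11 - 3) - 26) = 0*(-19/5/8 - 26) = 0*((1/8)*(-19/5) - 26) = 0*(-19/40 - 26) = 0*(-1059/40) = 0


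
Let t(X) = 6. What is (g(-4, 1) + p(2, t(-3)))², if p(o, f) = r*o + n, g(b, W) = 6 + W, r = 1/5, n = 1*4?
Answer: 3249/25 ≈ 129.96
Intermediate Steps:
n = 4
r = ⅕ ≈ 0.20000
p(o, f) = 4 + o/5 (p(o, f) = o/5 + 4 = 4 + o/5)
(g(-4, 1) + p(2, t(-3)))² = ((6 + 1) + (4 + (⅕)*2))² = (7 + (4 + ⅖))² = (7 + 22/5)² = (57/5)² = 3249/25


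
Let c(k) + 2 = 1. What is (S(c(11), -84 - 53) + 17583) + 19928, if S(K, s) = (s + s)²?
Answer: 112587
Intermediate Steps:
c(k) = -1 (c(k) = -2 + 1 = -1)
S(K, s) = 4*s² (S(K, s) = (2*s)² = 4*s²)
(S(c(11), -84 - 53) + 17583) + 19928 = (4*(-84 - 53)² + 17583) + 19928 = (4*(-137)² + 17583) + 19928 = (4*18769 + 17583) + 19928 = (75076 + 17583) + 19928 = 92659 + 19928 = 112587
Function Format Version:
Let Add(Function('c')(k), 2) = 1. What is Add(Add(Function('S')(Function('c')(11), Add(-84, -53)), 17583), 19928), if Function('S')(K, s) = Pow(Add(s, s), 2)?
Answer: 112587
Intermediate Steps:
Function('c')(k) = -1 (Function('c')(k) = Add(-2, 1) = -1)
Function('S')(K, s) = Mul(4, Pow(s, 2)) (Function('S')(K, s) = Pow(Mul(2, s), 2) = Mul(4, Pow(s, 2)))
Add(Add(Function('S')(Function('c')(11), Add(-84, -53)), 17583), 19928) = Add(Add(Mul(4, Pow(Add(-84, -53), 2)), 17583), 19928) = Add(Add(Mul(4, Pow(-137, 2)), 17583), 19928) = Add(Add(Mul(4, 18769), 17583), 19928) = Add(Add(75076, 17583), 19928) = Add(92659, 19928) = 112587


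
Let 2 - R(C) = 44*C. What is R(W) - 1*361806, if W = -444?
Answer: -342268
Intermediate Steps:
R(C) = 2 - 44*C
R(W) - 1*361806 = (2 - 44*(-444)) - 1*361806 = (2 + 19536) - 361806 = 19538 - 361806 = -342268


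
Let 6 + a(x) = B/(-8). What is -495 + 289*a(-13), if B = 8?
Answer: -2518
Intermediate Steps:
a(x) = -7 (a(x) = -6 + 8/(-8) = -6 + 8*(-⅛) = -6 - 1 = -7)
-495 + 289*a(-13) = -495 + 289*(-7) = -495 - 2023 = -2518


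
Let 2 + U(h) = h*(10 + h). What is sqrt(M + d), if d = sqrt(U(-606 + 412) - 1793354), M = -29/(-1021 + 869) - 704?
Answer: sqrt(-4065202 + 11552*I*sqrt(439415))/76 ≈ 19.965 + 33.203*I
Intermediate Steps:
U(h) = -2 + h*(10 + h)
M = -106979/152 (M = -29/(-152) - 704 = -1/152*(-29) - 704 = 29/152 - 704 = -106979/152 ≈ -703.81)
d = 2*I*sqrt(439415) (d = sqrt((-2 + (-606 + 412)**2 + 10*(-606 + 412)) - 1793354) = sqrt((-2 + (-194)**2 + 10*(-194)) - 1793354) = sqrt((-2 + 37636 - 1940) - 1793354) = sqrt(35694 - 1793354) = sqrt(-1757660) = 2*I*sqrt(439415) ≈ 1325.8*I)
sqrt(M + d) = sqrt(-106979/152 + 2*I*sqrt(439415))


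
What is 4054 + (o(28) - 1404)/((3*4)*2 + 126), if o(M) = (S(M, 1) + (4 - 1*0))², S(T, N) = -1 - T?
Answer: 607321/150 ≈ 4048.8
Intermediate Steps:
o(M) = (3 - M)² (o(M) = ((-1 - M) + (4 - 1*0))² = ((-1 - M) + (4 + 0))² = ((-1 - M) + 4)² = (3 - M)²)
4054 + (o(28) - 1404)/((3*4)*2 + 126) = 4054 + ((-3 + 28)² - 1404)/((3*4)*2 + 126) = 4054 + (25² - 1404)/(12*2 + 126) = 4054 + (625 - 1404)/(24 + 126) = 4054 - 779/150 = 607321/150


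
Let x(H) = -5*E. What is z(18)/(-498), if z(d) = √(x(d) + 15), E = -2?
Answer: -5/498 ≈ -0.010040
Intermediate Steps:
x(H) = 10 (x(H) = -5*(-2) = 10)
z(d) = 5 (z(d) = √(10 + 15) = √25 = 5)
z(18)/(-498) = 5/(-498) = 5*(-1/498) = -5/498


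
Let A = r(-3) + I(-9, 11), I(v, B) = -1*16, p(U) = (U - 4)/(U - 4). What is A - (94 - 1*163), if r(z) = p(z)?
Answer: 54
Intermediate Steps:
p(U) = 1 (p(U) = (-4 + U)/(-4 + U) = 1)
r(z) = 1
I(v, B) = -16
A = -15 (A = 1 - 16 = -15)
A - (94 - 1*163) = -15 - (94 - 1*163) = -15 - (94 - 163) = -15 - 1*(-69) = -15 + 69 = 54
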